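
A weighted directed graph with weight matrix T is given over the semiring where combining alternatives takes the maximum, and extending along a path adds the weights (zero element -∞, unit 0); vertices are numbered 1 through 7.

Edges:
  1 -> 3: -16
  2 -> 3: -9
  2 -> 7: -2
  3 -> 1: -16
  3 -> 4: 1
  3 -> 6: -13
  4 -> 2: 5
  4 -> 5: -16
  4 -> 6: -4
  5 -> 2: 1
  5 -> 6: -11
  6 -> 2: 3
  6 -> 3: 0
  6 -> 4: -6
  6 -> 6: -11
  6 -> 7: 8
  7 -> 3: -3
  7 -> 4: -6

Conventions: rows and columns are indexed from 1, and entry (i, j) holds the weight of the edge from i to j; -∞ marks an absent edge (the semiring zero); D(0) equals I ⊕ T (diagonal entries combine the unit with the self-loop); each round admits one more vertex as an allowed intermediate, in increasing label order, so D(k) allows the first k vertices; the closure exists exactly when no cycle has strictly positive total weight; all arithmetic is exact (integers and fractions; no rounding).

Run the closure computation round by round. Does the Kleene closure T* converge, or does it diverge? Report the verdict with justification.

D(0):
  [0, -∞, -16, -∞, -∞, -∞, -∞]
  [-∞, 0, -9, -∞, -∞, -∞, -2]
  [-16, -∞, 0, 1, -∞, -13, -∞]
  [-∞, 5, -∞, 0, -16, -4, -∞]
  [-∞, 1, -∞, -∞, 0, -11, -∞]
  [-∞, 3, 0, -6, -∞, 0, 8]
  [-∞, -∞, -3, -6, -∞, -∞, 0]
D(1):
  [0, -∞, -16, -∞, -∞, -∞, -∞]
  [-∞, 0, -9, -∞, -∞, -∞, -2]
  [-16, -∞, 0, 1, -∞, -13, -∞]
  [-∞, 5, -∞, 0, -16, -4, -∞]
  [-∞, 1, -∞, -∞, 0, -11, -∞]
  [-∞, 3, 0, -6, -∞, 0, 8]
  [-∞, -∞, -3, -6, -∞, -∞, 0]
D(2):
  [0, -∞, -16, -∞, -∞, -∞, -∞]
  [-∞, 0, -9, -∞, -∞, -∞, -2]
  [-16, -∞, 0, 1, -∞, -13, -∞]
  [-∞, 5, -4, 0, -16, -4, 3]
  [-∞, 1, -8, -∞, 0, -11, -1]
  [-∞, 3, 0, -6, -∞, 0, 8]
  [-∞, -∞, -3, -6, -∞, -∞, 0]
D(3):
  [0, -∞, -16, -15, -∞, -29, -∞]
  [-25, 0, -9, -8, -∞, -22, -2]
  [-16, -∞, 0, 1, -∞, -13, -∞]
  [-20, 5, -4, 0, -16, -4, 3]
  [-24, 1, -8, -7, 0, -11, -1]
  [-16, 3, 0, 1, -∞, 0, 8]
  [-19, -∞, -3, -2, -∞, -16, 0]
Detection: at round 4, diagonal entry (7, 7) turns strictly positive.
Key observation: the cycle 7->3->4->2->7 has total weight (-3) + 1 + 5 + (-2), which is strictly positive.
Answer: DIVERGES — positive cycle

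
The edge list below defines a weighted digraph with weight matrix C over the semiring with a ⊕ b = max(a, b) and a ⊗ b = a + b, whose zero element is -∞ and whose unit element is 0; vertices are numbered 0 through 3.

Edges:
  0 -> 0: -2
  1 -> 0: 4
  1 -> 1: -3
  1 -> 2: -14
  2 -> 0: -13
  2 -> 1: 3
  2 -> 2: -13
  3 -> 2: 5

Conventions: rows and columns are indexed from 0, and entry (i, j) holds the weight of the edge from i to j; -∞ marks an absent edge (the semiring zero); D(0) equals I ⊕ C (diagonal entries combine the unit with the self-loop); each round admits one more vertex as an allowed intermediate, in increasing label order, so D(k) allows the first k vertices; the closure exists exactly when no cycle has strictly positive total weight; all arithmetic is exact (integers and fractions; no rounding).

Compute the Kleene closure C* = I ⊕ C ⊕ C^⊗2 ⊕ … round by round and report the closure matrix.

D(0):
  [0, -∞, -∞, -∞]
  [4, 0, -14, -∞]
  [-13, 3, 0, -∞]
  [-∞, -∞, 5, 0]
D(1):
  [0, -∞, -∞, -∞]
  [4, 0, -14, -∞]
  [-13, 3, 0, -∞]
  [-∞, -∞, 5, 0]
D(2):
  [0, -∞, -∞, -∞]
  [4, 0, -14, -∞]
  [7, 3, 0, -∞]
  [-∞, -∞, 5, 0]
D(3):
  [0, -∞, -∞, -∞]
  [4, 0, -14, -∞]
  [7, 3, 0, -∞]
  [12, 8, 5, 0]
D(4):
  [0, -∞, -∞, -∞]
  [4, 0, -14, -∞]
  [7, 3, 0, -∞]
  [12, 8, 5, 0]
Answer: C* = [[0, -∞, -∞, -∞], [4, 0, -14, -∞], [7, 3, 0, -∞], [12, 8, 5, 0]]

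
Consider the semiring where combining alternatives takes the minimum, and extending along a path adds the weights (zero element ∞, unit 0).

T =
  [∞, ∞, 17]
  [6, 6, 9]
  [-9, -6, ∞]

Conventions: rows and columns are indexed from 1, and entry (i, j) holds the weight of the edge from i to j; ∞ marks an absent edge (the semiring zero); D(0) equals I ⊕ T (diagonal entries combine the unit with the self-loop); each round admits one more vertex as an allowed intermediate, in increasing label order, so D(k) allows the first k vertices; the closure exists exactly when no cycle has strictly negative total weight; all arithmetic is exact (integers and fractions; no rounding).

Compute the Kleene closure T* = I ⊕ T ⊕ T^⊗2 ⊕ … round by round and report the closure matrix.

D(0):
  [0, ∞, 17]
  [6, 0, 9]
  [-9, -6, 0]
D(1):
  [0, ∞, 17]
  [6, 0, 9]
  [-9, -6, 0]
D(2):
  [0, ∞, 17]
  [6, 0, 9]
  [-9, -6, 0]
D(3):
  [0, 11, 17]
  [0, 0, 9]
  [-9, -6, 0]
Answer: T* = [[0, 11, 17], [0, 0, 9], [-9, -6, 0]]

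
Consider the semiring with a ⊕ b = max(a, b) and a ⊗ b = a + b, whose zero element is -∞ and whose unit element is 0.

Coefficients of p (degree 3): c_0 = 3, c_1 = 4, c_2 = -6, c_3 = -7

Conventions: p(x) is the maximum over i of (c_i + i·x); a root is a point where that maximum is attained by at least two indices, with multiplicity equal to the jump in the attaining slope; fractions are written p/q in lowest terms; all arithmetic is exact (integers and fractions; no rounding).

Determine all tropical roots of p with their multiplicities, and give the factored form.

hull edge (i=0, c=3) to (i=1, c=4): slope 1, span 1
hull edge (i=1, c=4) to (i=3, c=-7): slope -11/2, span 2
Factored form: p(x) = -7 ⊗ (x ⊕ (-1)) ⊗ (x ⊕ 11/2) ⊗ (x ⊕ 11/2)
Answer: roots = -1 (mult 1), 11/2 (mult 2)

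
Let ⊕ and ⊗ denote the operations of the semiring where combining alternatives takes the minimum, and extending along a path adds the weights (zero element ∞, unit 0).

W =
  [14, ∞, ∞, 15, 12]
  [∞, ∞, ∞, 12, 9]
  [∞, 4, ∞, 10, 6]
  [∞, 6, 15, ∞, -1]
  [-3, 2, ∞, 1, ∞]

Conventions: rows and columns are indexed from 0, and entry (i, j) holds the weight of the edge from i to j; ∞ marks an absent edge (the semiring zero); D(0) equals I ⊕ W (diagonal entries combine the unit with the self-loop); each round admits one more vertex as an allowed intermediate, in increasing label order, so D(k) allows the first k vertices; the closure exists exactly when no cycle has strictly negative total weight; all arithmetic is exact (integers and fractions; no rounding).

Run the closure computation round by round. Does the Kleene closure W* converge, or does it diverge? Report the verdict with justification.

D(0):
  [0, ∞, ∞, 15, 12]
  [∞, 0, ∞, 12, 9]
  [∞, 4, 0, 10, 6]
  [∞, 6, 15, 0, -1]
  [-3, 2, ∞, 1, 0]
D(1):
  [0, ∞, ∞, 15, 12]
  [∞, 0, ∞, 12, 9]
  [∞, 4, 0, 10, 6]
  [∞, 6, 15, 0, -1]
  [-3, 2, ∞, 1, 0]
D(2):
  [0, ∞, ∞, 15, 12]
  [∞, 0, ∞, 12, 9]
  [∞, 4, 0, 10, 6]
  [∞, 6, 15, 0, -1]
  [-3, 2, ∞, 1, 0]
D(3):
  [0, ∞, ∞, 15, 12]
  [∞, 0, ∞, 12, 9]
  [∞, 4, 0, 10, 6]
  [∞, 6, 15, 0, -1]
  [-3, 2, ∞, 1, 0]
D(4):
  [0, 21, 30, 15, 12]
  [∞, 0, 27, 12, 9]
  [∞, 4, 0, 10, 6]
  [∞, 6, 15, 0, -1]
  [-3, 2, 16, 1, 0]
D(5):
  [0, 14, 28, 13, 12]
  [6, 0, 25, 10, 9]
  [3, 4, 0, 7, 6]
  [-4, 1, 15, 0, -1]
  [-3, 2, 16, 1, 0]
Key observation: every diagonal entry stays at the unit through all rounds, so no improving cycle exists.
Answer: CONVERGES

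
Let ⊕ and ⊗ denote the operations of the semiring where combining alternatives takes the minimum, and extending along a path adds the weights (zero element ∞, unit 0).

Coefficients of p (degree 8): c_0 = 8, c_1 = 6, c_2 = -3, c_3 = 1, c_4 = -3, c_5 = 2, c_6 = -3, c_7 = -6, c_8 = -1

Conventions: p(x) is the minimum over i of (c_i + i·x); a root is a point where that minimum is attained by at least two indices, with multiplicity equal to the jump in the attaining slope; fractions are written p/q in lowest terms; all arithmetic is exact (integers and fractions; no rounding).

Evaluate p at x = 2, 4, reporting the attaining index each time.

p(2) = min(8+0·2=8, 6+1·2=8, -3+2·2=1, 1+3·2=7, -3+4·2=5, 2+5·2=12, -3+6·2=9, -6+7·2=8, -1+8·2=15) = 1 (attained by i=2)
p(4) = min(8+0·4=8, 6+1·4=10, -3+2·4=5, 1+3·4=13, -3+4·4=13, 2+5·4=22, -3+6·4=21, -6+7·4=22, -1+8·4=31) = 5 (attained by i=2)
Answer: p(2) = 1; p(4) = 5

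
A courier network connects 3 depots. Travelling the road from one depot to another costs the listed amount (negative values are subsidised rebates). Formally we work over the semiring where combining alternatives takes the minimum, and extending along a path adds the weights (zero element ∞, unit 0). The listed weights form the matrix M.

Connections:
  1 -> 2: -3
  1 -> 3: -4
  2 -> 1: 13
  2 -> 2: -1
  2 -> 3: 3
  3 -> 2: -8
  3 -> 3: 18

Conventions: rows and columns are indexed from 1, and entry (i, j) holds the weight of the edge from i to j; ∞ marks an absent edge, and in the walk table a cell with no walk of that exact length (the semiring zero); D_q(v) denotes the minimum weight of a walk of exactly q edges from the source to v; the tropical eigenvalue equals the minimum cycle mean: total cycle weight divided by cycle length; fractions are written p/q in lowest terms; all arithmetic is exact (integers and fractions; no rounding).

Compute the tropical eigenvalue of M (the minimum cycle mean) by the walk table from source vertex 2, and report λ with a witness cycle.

q=0: [∞, 0, ∞]
q=1: [13, -1, 3]
q=2: [12, -5, 2]
q=3: [8, -6, -2]
Optimal cycle mean attained by: cycle 2->3->2, total 3 + (-8), length 2.
Answer: λ = -5/2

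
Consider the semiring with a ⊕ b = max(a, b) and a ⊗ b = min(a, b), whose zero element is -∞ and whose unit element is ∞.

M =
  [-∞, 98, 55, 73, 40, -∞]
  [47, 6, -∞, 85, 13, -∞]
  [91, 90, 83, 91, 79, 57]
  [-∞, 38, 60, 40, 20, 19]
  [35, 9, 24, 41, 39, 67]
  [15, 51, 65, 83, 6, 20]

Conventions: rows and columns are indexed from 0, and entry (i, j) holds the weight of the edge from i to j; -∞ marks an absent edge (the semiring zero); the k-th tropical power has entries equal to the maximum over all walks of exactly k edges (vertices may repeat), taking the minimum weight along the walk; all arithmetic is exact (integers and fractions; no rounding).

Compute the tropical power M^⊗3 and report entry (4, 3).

M^⊗2:
  [55, 55, 60, 85, 55, 55]
  [13, 47, 60, 47, 40, 19]
  [83, 91, 83, 85, 79, 67]
  [60, 60, 60, 60, 60, 57]
  [35, 51, 65, 67, 39, 39]
  [65, 65, 65, 65, 65, 57]
M^⊗3:
  [60, 60, 60, 60, 60, 57]
  [60, 60, 60, 60, 60, 57]
  [83, 83, 83, 85, 79, 67]
  [60, 60, 60, 60, 60, 60]
  [65, 65, 65, 65, 65, 57]
  [65, 65, 65, 65, 65, 65]
Key observation: the optimum is the walk 4->5->2->3, with weight 67 min 65 min 91 = 65.
Optimal value attained by: walk 4->5->2->3.
Answer: (M^⊗3)[4][3] = 65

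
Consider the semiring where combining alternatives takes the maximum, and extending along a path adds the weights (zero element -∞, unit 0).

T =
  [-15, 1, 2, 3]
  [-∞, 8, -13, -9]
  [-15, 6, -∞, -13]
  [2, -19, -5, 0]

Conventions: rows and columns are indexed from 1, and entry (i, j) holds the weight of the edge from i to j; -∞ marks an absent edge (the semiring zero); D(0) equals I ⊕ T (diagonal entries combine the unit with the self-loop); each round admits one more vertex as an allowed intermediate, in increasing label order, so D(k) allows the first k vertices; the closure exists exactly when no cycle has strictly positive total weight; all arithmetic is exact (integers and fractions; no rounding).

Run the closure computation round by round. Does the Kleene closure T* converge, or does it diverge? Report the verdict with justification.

Detection: at round 0, diagonal entry (2, 2) turns strictly positive.
Key observation: the cycle 2->2 has total weight 8, which is strictly positive.
Answer: DIVERGES — positive cycle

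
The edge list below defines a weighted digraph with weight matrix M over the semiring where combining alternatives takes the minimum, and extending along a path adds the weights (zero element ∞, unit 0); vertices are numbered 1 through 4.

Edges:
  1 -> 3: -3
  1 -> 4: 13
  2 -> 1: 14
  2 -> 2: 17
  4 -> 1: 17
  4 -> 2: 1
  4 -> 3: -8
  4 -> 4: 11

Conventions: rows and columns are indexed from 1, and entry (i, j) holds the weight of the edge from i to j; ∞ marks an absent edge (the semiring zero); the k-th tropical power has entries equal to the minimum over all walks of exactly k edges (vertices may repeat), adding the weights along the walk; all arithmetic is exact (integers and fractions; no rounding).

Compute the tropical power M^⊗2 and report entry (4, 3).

M^⊗2:
  [30, 14, 5, 24]
  [31, 34, 11, 27]
  [∞, ∞, ∞, ∞]
  [15, 12, 3, 22]
Key observation: the optimum is the walk 4->4->3, with weight 11 + (-8) = 3.
Optimal value attained by: walk 4->4->3.
Answer: (M^⊗2)[4][3] = 3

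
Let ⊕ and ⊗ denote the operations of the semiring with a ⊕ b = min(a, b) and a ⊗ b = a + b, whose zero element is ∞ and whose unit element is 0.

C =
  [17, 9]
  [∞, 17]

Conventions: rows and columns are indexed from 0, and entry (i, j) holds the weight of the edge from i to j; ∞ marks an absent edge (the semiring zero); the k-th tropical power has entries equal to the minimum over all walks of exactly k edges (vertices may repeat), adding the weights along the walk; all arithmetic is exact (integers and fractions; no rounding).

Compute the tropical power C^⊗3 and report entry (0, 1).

C^⊗2:
  [34, 26]
  [∞, 34]
C^⊗3:
  [51, 43]
  [∞, 51]
Key observation: the optimum is the walk 0->0->0->1, with weight 17 + 17 + 9 = 43.
Optimal value attained by: walk 0->0->0->1.
Answer: (C^⊗3)[0][1] = 43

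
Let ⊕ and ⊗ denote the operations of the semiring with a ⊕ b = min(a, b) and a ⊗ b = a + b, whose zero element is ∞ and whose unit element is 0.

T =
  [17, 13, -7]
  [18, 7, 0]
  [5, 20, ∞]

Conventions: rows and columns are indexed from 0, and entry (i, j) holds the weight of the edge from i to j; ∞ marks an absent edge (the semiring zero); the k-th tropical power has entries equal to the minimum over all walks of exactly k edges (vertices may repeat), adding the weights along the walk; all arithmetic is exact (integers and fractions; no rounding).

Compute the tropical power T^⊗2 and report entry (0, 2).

T^⊗2:
  [-2, 13, 10]
  [5, 14, 7]
  [22, 18, -2]
Key observation: the optimum is the walk 0->0->2, with weight 17 + (-7) = 10.
Optimal value attained by: walk 0->0->2.
Answer: (T^⊗2)[0][2] = 10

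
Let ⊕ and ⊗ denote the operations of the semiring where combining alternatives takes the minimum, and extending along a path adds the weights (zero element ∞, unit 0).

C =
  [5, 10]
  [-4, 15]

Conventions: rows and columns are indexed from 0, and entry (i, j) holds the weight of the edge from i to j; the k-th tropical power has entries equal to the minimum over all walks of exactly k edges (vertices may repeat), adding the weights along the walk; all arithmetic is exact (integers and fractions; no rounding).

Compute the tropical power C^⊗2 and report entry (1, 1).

C^⊗2:
  [6, 15]
  [1, 6]
Key observation: the optimum is the walk 1->0->1, with weight (-4) + 10 = 6.
Optimal value attained by: walk 1->0->1.
Answer: (C^⊗2)[1][1] = 6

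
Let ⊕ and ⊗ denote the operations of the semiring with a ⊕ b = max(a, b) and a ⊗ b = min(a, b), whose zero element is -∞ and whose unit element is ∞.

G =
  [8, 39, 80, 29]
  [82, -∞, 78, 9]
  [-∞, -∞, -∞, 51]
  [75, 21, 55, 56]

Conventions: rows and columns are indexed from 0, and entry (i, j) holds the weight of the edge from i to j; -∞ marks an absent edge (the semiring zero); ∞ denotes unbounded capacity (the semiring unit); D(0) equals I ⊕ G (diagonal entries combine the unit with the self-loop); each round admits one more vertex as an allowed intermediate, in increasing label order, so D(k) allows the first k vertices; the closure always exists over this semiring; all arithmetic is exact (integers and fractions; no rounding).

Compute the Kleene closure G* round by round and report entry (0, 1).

D(0):
  [∞, 39, 80, 29]
  [82, ∞, 78, 9]
  [-∞, -∞, ∞, 51]
  [75, 21, 55, ∞]
D(1):
  [∞, 39, 80, 29]
  [82, ∞, 80, 29]
  [-∞, -∞, ∞, 51]
  [75, 39, 75, ∞]
D(2):
  [∞, 39, 80, 29]
  [82, ∞, 80, 29]
  [-∞, -∞, ∞, 51]
  [75, 39, 75, ∞]
D(3):
  [∞, 39, 80, 51]
  [82, ∞, 80, 51]
  [-∞, -∞, ∞, 51]
  [75, 39, 75, ∞]
D(4):
  [∞, 39, 80, 51]
  [82, ∞, 80, 51]
  [51, 39, ∞, 51]
  [75, 39, 75, ∞]
Answer: G*[0][1] = 39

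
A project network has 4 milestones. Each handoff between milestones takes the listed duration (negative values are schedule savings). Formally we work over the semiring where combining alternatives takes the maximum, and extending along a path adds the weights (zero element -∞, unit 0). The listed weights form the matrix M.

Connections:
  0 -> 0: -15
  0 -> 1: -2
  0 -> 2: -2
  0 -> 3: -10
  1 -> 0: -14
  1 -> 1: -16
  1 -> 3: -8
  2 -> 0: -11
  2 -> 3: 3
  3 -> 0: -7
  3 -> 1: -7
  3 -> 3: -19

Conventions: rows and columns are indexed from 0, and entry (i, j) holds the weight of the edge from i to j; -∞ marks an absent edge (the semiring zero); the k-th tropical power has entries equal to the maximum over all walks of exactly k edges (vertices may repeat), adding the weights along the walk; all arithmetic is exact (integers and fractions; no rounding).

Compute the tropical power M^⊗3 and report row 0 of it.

M^⊗2:
  [-13, -17, -17, 1]
  [-15, -15, -16, -24]
  [-4, -4, -13, -16]
  [-21, -9, -9, -15]
M^⊗3:
  [-6, -6, -15, -14]
  [-27, -17, -17, -13]
  [-18, -6, -6, -10]
  [-20, -22, -23, -6]
Answer: row 0 of M^⊗3 = [-6, -6, -15, -14]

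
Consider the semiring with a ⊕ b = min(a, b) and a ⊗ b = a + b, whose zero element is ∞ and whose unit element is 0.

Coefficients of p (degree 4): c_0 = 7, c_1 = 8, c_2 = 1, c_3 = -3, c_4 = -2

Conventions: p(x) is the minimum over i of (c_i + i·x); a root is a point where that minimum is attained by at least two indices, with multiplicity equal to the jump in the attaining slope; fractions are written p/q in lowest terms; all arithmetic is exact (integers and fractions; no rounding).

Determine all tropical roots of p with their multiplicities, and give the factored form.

hull edge (i=0, c=7) to (i=3, c=-3): slope -10/3, span 3
hull edge (i=3, c=-3) to (i=4, c=-2): slope 1, span 1
Factored form: p(x) = -2 ⊗ (x ⊕ (-1)) ⊗ (x ⊕ 10/3) ⊗ (x ⊕ 10/3) ⊗ (x ⊕ 10/3)
Answer: roots = -1 (mult 1), 10/3 (mult 3)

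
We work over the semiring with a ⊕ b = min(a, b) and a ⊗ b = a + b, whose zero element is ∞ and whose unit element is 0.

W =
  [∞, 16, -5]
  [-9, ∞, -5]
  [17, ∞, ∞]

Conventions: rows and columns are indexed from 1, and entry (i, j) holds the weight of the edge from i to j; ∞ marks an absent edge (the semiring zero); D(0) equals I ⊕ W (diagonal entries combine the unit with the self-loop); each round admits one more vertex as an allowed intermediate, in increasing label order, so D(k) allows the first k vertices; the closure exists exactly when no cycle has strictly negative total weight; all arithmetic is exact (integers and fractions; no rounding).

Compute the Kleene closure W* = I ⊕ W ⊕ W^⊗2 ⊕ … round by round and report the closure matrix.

D(0):
  [0, 16, -5]
  [-9, 0, -5]
  [17, ∞, 0]
D(1):
  [0, 16, -5]
  [-9, 0, -14]
  [17, 33, 0]
D(2):
  [0, 16, -5]
  [-9, 0, -14]
  [17, 33, 0]
D(3):
  [0, 16, -5]
  [-9, 0, -14]
  [17, 33, 0]
Answer: W* = [[0, 16, -5], [-9, 0, -14], [17, 33, 0]]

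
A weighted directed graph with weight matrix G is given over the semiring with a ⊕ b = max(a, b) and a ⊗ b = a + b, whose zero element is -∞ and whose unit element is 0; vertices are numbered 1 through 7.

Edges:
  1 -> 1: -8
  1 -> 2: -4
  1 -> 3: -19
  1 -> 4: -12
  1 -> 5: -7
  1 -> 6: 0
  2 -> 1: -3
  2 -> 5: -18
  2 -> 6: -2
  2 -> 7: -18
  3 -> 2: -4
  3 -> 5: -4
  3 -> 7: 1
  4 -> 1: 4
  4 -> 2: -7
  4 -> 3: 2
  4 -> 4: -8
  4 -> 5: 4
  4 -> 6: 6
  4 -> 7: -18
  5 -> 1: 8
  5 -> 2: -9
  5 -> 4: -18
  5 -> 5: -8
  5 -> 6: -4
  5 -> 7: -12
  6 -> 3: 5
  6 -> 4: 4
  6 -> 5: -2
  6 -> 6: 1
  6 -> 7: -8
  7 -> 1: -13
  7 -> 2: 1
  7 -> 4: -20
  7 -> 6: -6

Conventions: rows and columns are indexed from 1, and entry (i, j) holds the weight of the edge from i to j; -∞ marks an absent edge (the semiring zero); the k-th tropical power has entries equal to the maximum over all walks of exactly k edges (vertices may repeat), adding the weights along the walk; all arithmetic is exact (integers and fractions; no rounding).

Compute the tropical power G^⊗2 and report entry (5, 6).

G^⊗2:
  [1, -12, 5, 4, -2, 1, -8]
  [-10, -7, 3, 2, -4, -1, -10]
  [4, 2, -∞, -19, -12, -5, -16]
  [12, 0, 11, 10, 4, 7, 3]
  [0, 4, 1, 0, 1, 8, -12]
  [8, 1, 6, 5, 8, 10, 6]
  [-2, -17, -1, -2, -8, -1, -14]
Key observation: the optimum is the walk 5->1->6, with weight 8 + 0 = 8.
Optimal value attained by: walk 5->1->6.
Answer: (G^⊗2)[5][6] = 8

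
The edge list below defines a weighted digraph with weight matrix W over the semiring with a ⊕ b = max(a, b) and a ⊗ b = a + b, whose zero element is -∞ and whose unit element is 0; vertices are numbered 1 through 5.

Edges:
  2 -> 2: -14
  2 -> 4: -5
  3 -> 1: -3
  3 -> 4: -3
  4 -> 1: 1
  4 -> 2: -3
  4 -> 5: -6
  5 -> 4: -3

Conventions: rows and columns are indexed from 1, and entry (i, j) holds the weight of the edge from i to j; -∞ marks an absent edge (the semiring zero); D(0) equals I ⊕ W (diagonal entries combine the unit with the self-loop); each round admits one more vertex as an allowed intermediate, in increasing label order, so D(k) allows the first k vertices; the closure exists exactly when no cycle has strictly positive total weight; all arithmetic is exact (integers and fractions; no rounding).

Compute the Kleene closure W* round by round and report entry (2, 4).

D(0):
  [0, -∞, -∞, -∞, -∞]
  [-∞, 0, -∞, -5, -∞]
  [-3, -∞, 0, -3, -∞]
  [1, -3, -∞, 0, -6]
  [-∞, -∞, -∞, -3, 0]
D(1):
  [0, -∞, -∞, -∞, -∞]
  [-∞, 0, -∞, -5, -∞]
  [-3, -∞, 0, -3, -∞]
  [1, -3, -∞, 0, -6]
  [-∞, -∞, -∞, -3, 0]
D(2):
  [0, -∞, -∞, -∞, -∞]
  [-∞, 0, -∞, -5, -∞]
  [-3, -∞, 0, -3, -∞]
  [1, -3, -∞, 0, -6]
  [-∞, -∞, -∞, -3, 0]
D(3):
  [0, -∞, -∞, -∞, -∞]
  [-∞, 0, -∞, -5, -∞]
  [-3, -∞, 0, -3, -∞]
  [1, -3, -∞, 0, -6]
  [-∞, -∞, -∞, -3, 0]
D(4):
  [0, -∞, -∞, -∞, -∞]
  [-4, 0, -∞, -5, -11]
  [-2, -6, 0, -3, -9]
  [1, -3, -∞, 0, -6]
  [-2, -6, -∞, -3, 0]
D(5):
  [0, -∞, -∞, -∞, -∞]
  [-4, 0, -∞, -5, -11]
  [-2, -6, 0, -3, -9]
  [1, -3, -∞, 0, -6]
  [-2, -6, -∞, -3, 0]
Answer: W*[2][4] = -5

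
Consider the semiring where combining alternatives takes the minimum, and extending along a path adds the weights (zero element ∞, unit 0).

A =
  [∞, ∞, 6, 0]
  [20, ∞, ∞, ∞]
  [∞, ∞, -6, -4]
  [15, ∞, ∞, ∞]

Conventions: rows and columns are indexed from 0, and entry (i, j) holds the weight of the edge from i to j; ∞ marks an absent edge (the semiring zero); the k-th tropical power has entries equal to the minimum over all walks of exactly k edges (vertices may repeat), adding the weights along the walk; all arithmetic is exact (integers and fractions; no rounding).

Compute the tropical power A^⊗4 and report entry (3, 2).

A^⊗2:
  [15, ∞, 0, 2]
  [∞, ∞, 26, 20]
  [11, ∞, -12, -10]
  [∞, ∞, 21, 15]
A^⊗3:
  [17, ∞, -6, -4]
  [35, ∞, 20, 22]
  [5, ∞, -18, -16]
  [30, ∞, 15, 17]
A^⊗4:
  [11, ∞, -12, -10]
  [37, ∞, 14, 16]
  [-1, ∞, -24, -22]
  [32, ∞, 9, 11]
Key observation: the optimum is the walk 3->0->2->2->2, with weight 15 + 6 + (-6) + (-6) = 9.
Optimal value attained by: walk 3->0->2->2->2.
Answer: (A^⊗4)[3][2] = 9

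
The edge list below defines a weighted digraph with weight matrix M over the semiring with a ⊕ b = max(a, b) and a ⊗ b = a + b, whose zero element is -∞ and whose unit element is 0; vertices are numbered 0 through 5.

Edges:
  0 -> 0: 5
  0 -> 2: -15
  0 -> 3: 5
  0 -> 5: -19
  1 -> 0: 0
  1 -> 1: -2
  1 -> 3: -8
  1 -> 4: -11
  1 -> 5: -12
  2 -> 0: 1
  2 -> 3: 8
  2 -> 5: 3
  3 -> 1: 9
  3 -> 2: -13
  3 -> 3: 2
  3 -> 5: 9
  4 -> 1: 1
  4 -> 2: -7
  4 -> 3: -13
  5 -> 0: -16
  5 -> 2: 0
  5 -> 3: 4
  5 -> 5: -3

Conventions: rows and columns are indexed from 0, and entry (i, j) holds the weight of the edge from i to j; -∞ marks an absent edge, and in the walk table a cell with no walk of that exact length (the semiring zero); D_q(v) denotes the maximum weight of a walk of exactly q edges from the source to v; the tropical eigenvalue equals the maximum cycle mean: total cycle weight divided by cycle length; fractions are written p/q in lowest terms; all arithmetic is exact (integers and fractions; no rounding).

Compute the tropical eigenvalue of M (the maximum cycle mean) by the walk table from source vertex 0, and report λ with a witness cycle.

q=0: [0, -∞, -∞, -∞, -∞, -∞]
q=1: [5, -∞, -15, 5, -∞, -19]
q=2: [10, 14, -8, 10, -∞, 14]
q=3: [15, 19, 14, 18, 3, 19]
q=4: [20, 27, 19, 23, 8, 27]
q=5: [27, 32, 27, 31, 16, 32]
q=6: [32, 40, 32, 36, 21, 40]
Optimal cycle mean attained by: cycle 3->5->3, total 9 + 4, length 2.
Answer: λ = 13/2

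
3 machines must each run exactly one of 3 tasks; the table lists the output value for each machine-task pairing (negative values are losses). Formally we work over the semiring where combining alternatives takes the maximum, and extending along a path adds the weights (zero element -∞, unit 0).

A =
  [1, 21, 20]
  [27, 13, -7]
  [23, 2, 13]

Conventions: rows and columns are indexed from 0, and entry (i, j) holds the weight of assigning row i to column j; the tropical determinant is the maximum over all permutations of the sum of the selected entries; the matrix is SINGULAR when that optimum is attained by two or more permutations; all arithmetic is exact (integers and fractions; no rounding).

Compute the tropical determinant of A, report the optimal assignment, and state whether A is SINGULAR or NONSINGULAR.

σ = (0, 1, 2): 1 + 13 + 13 = 27
σ = (0, 2, 1): 1 + (-7) + 2 = -4
σ = (1, 0, 2): 21 + 27 + 13 = 61
σ = (1, 2, 0): 21 + (-7) + 23 = 37
σ = (2, 0, 1): 20 + 27 + 2 = 49
σ = (2, 1, 0): 20 + 13 + 23 = 56
Optimal value attained by: σ = (1, 0, 2).
Answer: det⊕(A) = 61; verdict: NONSINGULAR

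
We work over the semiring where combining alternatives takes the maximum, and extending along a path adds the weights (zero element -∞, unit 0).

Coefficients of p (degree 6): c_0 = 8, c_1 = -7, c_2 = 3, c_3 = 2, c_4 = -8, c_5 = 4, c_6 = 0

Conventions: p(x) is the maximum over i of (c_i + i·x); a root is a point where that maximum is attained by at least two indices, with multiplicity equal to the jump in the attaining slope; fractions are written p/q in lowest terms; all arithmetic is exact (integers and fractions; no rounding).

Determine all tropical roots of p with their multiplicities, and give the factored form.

hull edge (i=0, c=8) to (i=5, c=4): slope -4/5, span 5
hull edge (i=5, c=4) to (i=6, c=0): slope -4, span 1
Factored form: p(x) = 0 ⊗ (x ⊕ 4/5) ⊗ (x ⊕ 4/5) ⊗ (x ⊕ 4/5) ⊗ (x ⊕ 4/5) ⊗ (x ⊕ 4/5) ⊗ (x ⊕ 4)
Answer: roots = 4/5 (mult 5), 4 (mult 1)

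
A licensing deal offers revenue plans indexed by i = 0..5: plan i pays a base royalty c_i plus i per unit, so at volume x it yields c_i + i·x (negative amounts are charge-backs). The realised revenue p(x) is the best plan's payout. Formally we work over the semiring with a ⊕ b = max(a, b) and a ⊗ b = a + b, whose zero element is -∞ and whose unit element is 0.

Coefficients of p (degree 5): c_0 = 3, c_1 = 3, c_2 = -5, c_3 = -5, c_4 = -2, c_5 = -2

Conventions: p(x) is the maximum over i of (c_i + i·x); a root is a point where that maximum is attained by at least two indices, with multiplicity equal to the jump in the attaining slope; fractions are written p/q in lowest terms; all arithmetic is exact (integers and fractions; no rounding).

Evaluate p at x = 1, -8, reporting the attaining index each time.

p(1) = max(3+0·1=3, 3+1·1=4, -5+2·1=-3, -5+3·1=-2, -2+4·1=2, -2+5·1=3) = 4 (attained by i=1)
p(-8) = max(3+0·(-8)=3, 3+1·(-8)=-5, -5+2·(-8)=-21, -5+3·(-8)=-29, -2+4·(-8)=-34, -2+5·(-8)=-42) = 3 (attained by i=0)
Answer: p(1) = 4; p(-8) = 3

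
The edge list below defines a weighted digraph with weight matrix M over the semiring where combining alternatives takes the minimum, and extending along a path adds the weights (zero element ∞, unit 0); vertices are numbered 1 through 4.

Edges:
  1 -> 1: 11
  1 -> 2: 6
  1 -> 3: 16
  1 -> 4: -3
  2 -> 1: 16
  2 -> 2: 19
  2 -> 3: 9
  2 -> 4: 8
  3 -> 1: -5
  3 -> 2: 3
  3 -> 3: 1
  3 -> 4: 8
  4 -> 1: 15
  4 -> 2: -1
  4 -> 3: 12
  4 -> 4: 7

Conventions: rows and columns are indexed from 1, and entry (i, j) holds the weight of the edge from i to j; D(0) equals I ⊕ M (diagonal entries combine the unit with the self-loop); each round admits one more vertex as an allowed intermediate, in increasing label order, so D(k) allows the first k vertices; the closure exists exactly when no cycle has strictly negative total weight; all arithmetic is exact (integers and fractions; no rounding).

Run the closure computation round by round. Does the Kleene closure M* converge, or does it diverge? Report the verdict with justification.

D(0):
  [0, 6, 16, -3]
  [16, 0, 9, 8]
  [-5, 3, 0, 8]
  [15, -1, 12, 0]
D(1):
  [0, 6, 16, -3]
  [16, 0, 9, 8]
  [-5, 1, 0, -8]
  [15, -1, 12, 0]
D(2):
  [0, 6, 15, -3]
  [16, 0, 9, 8]
  [-5, 1, 0, -8]
  [15, -1, 8, 0]
D(3):
  [0, 6, 15, -3]
  [4, 0, 9, 1]
  [-5, 1, 0, -8]
  [3, -1, 8, 0]
D(4):
  [0, -4, 5, -3]
  [4, 0, 9, 1]
  [-5, -9, 0, -8]
  [3, -1, 8, 0]
Key observation: every diagonal entry stays at the unit through all rounds, so no improving cycle exists.
Answer: CONVERGES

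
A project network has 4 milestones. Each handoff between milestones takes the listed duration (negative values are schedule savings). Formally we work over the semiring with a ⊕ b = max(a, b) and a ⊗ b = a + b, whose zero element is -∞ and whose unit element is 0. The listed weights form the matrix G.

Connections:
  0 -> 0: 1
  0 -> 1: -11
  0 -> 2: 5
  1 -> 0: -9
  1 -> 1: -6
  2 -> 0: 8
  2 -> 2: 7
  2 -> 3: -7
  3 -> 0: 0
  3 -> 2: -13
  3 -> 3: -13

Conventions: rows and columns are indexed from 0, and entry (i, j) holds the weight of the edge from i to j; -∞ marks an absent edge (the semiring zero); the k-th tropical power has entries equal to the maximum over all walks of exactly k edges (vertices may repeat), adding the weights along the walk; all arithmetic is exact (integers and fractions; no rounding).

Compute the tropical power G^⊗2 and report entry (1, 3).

G^⊗2:
  [13, -10, 12, -2]
  [-8, -12, -4, -∞]
  [15, -3, 14, 0]
  [1, -11, 5, -20]
Key observation: no walk of exactly 2 edges connects these vertices, so the entry is the semiring zero.
Answer: (G^⊗2)[1][3] = -∞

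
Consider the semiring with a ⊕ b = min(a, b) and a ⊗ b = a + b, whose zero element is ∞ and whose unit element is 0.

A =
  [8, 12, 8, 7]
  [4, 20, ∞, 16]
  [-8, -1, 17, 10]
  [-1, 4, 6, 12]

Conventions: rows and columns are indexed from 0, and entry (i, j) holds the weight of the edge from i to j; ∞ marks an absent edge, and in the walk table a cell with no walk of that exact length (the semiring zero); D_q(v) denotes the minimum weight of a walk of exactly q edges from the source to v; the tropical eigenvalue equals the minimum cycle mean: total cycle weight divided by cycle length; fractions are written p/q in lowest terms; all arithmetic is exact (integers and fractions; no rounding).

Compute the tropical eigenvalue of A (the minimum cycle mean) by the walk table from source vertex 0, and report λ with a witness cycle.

q=0: [0, ∞, ∞, ∞]
q=1: [8, 12, 8, 7]
q=2: [0, 7, 13, 15]
q=3: [5, 12, 8, 7]
q=4: [0, 7, 13, 12]
Optimal cycle mean attained by: cycle 0->2->0, total 8 + (-8), length 2.
Answer: λ = 0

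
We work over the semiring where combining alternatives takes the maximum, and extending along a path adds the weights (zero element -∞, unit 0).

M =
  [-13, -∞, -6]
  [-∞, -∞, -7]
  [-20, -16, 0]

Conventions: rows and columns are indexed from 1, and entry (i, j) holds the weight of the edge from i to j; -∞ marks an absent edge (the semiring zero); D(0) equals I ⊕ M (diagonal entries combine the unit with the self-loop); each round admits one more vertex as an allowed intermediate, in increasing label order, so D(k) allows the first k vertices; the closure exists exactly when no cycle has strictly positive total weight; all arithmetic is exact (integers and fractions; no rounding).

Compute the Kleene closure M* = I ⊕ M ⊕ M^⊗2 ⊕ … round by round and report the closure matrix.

D(0):
  [0, -∞, -6]
  [-∞, 0, -7]
  [-20, -16, 0]
D(1):
  [0, -∞, -6]
  [-∞, 0, -7]
  [-20, -16, 0]
D(2):
  [0, -∞, -6]
  [-∞, 0, -7]
  [-20, -16, 0]
D(3):
  [0, -22, -6]
  [-27, 0, -7]
  [-20, -16, 0]
Answer: M* = [[0, -22, -6], [-27, 0, -7], [-20, -16, 0]]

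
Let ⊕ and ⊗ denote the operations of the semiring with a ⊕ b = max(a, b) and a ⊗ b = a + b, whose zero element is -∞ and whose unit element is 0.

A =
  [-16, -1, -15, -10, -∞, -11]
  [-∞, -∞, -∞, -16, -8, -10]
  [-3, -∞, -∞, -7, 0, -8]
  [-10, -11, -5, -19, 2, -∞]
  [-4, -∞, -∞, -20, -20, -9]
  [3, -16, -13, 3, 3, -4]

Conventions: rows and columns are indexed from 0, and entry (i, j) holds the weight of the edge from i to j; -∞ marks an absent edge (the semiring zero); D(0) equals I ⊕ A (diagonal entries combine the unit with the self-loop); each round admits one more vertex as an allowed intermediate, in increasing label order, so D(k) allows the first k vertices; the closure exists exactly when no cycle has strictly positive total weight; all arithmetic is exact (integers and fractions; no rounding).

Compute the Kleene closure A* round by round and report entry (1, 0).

D(0):
  [0, -1, -15, -10, -∞, -11]
  [-∞, 0, -∞, -16, -8, -10]
  [-3, -∞, 0, -7, 0, -8]
  [-10, -11, -5, 0, 2, -∞]
  [-4, -∞, -∞, -20, 0, -9]
  [3, -16, -13, 3, 3, 0]
D(1):
  [0, -1, -15, -10, -∞, -11]
  [-∞, 0, -∞, -16, -8, -10]
  [-3, -4, 0, -7, 0, -8]
  [-10, -11, -5, 0, 2, -21]
  [-4, -5, -19, -14, 0, -9]
  [3, 2, -12, 3, 3, 0]
D(2):
  [0, -1, -15, -10, -9, -11]
  [-∞, 0, -∞, -16, -8, -10]
  [-3, -4, 0, -7, 0, -8]
  [-10, -11, -5, 0, 2, -21]
  [-4, -5, -19, -14, 0, -9]
  [3, 2, -12, 3, 3, 0]
D(3):
  [0, -1, -15, -10, -9, -11]
  [-∞, 0, -∞, -16, -8, -10]
  [-3, -4, 0, -7, 0, -8]
  [-8, -9, -5, 0, 2, -13]
  [-4, -5, -19, -14, 0, -9]
  [3, 2, -12, 3, 3, 0]
D(4):
  [0, -1, -15, -10, -8, -11]
  [-24, 0, -21, -16, -8, -10]
  [-3, -4, 0, -7, 0, -8]
  [-8, -9, -5, 0, 2, -13]
  [-4, -5, -19, -14, 0, -9]
  [3, 2, -2, 3, 5, 0]
D(5):
  [0, -1, -15, -10, -8, -11]
  [-12, 0, -21, -16, -8, -10]
  [-3, -4, 0, -7, 0, -8]
  [-2, -3, -5, 0, 2, -7]
  [-4, -5, -19, -14, 0, -9]
  [3, 2, -2, 3, 5, 0]
D(6):
  [0, -1, -13, -8, -6, -11]
  [-7, 0, -12, -7, -5, -10]
  [-3, -4, 0, -5, 0, -8]
  [-2, -3, -5, 0, 2, -7]
  [-4, -5, -11, -6, 0, -9]
  [3, 2, -2, 3, 5, 0]
Answer: A*[1][0] = -7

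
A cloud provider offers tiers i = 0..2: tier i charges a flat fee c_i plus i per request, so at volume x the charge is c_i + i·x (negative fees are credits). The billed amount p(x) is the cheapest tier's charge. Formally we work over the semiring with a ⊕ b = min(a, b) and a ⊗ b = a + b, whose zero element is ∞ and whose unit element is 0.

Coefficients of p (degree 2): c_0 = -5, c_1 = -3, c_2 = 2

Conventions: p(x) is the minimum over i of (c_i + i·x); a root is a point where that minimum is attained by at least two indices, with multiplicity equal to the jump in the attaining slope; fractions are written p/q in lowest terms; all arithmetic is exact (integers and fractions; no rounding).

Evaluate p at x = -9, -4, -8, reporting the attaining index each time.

p(-9) = min(-5+0·(-9)=-5, -3+1·(-9)=-12, 2+2·(-9)=-16) = -16 (attained by i=2)
p(-4) = min(-5+0·(-4)=-5, -3+1·(-4)=-7, 2+2·(-4)=-6) = -7 (attained by i=1)
p(-8) = min(-5+0·(-8)=-5, -3+1·(-8)=-11, 2+2·(-8)=-14) = -14 (attained by i=2)
Answer: p(-9) = -16; p(-4) = -7; p(-8) = -14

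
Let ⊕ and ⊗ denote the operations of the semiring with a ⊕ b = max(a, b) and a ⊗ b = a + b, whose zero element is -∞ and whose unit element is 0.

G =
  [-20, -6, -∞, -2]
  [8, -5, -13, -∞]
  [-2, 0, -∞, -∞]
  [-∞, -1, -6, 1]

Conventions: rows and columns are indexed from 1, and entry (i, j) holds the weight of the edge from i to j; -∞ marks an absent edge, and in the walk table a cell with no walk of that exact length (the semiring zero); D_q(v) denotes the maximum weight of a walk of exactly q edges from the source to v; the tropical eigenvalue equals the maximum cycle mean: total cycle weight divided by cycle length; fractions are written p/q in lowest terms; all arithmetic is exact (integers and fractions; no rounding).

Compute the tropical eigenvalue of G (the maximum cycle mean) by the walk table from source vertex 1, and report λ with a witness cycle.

q=0: [0, -∞, -∞, -∞]
q=1: [-20, -6, -∞, -2]
q=2: [2, -3, -8, -1]
q=3: [5, -2, -7, 0]
q=4: [6, -1, -6, 3]
Optimal cycle mean attained by: cycle 1->4->2->1, total (-2) + (-1) + 8, length 3.
Answer: λ = 5/3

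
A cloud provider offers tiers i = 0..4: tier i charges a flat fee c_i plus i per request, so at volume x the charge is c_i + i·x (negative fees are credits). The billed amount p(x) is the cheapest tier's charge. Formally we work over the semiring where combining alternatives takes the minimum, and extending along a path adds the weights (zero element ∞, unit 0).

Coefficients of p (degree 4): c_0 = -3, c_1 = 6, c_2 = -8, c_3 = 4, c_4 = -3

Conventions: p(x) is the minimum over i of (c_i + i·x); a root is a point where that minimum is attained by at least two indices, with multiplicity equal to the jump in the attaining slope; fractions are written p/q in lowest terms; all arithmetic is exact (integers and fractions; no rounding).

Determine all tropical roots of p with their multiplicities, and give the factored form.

hull edge (i=0, c=-3) to (i=2, c=-8): slope -5/2, span 2
hull edge (i=2, c=-8) to (i=4, c=-3): slope 5/2, span 2
Factored form: p(x) = -3 ⊗ (x ⊕ (-5/2)) ⊗ (x ⊕ (-5/2)) ⊗ (x ⊕ 5/2) ⊗ (x ⊕ 5/2)
Answer: roots = -5/2 (mult 2), 5/2 (mult 2)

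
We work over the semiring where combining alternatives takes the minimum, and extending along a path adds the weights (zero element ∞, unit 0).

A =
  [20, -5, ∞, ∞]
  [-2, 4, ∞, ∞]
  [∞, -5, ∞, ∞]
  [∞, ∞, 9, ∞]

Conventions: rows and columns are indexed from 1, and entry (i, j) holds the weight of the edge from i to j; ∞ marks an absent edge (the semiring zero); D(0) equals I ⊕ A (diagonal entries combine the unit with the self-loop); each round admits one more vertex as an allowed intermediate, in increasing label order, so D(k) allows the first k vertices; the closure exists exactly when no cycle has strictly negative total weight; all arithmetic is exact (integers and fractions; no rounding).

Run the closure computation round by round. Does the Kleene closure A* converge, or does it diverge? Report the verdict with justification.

D(0):
  [0, -5, ∞, ∞]
  [-2, 0, ∞, ∞]
  [∞, -5, 0, ∞]
  [∞, ∞, 9, 0]
Detection: at round 1, diagonal entry (2, 2) turns strictly negative.
Key observation: the cycle 2->1->2 has total weight (-2) + (-5), which is strictly negative.
Answer: DIVERGES — negative cycle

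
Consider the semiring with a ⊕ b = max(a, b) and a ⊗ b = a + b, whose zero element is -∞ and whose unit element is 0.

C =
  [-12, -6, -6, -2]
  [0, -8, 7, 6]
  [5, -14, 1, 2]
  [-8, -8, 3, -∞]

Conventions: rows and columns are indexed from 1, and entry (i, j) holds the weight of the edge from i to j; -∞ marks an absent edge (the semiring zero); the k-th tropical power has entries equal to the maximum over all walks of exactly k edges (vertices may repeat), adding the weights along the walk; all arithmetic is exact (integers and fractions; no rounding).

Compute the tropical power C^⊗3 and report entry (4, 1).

C^⊗2:
  [-1, -10, 1, 0]
  [12, -2, 9, 9]
  [6, -1, 5, 3]
  [8, -11, 4, 5]
C^⊗3:
  [6, -7, 3, 3]
  [14, 6, 12, 11]
  [10, 0, 6, 7]
  [9, 2, 8, 6]
Key observation: the optimum is the walk 4->3->3->1, with weight 3 + 1 + 5 = 9.
Optimal value attained by: walk 4->3->3->1.
Answer: (C^⊗3)[4][1] = 9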